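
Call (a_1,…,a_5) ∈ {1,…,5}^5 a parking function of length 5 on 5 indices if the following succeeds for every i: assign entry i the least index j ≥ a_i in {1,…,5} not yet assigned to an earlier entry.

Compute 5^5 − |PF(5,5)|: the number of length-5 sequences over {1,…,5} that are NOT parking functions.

|PF(5,5)| = (5+1−5)·(5+1)^{5−1} = 1·1296 = 1296 (Pollak)
E.g. (5,4,5,5,1) → sorted (1,4,5,5,5): b_2=4>2, not a PF.
Total 3125; non-PF = 3125−1296 = 1829

1829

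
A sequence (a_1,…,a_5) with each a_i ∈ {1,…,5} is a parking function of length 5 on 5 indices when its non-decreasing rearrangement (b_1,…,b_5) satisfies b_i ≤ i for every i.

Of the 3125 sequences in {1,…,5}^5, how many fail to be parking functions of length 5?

1829

#PF = (5−5+1)·(5+1)^(5−1) = 1×1296 = 1296 (Konheim–Weiss)
Check (3,5,3,4,5) → sorted (3,3,4,5,5): b_1=3>1, not a PF.
So 3125 − 1296 = 1829 fail.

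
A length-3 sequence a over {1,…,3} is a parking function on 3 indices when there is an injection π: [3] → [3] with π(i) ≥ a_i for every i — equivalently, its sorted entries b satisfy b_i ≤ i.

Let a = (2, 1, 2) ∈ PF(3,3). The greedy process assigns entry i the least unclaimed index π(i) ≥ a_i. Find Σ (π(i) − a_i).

Σπ(i) = 1+…+3 = 6; Σa = 2+1+2 = 5; disp = 6−5 = 1.

1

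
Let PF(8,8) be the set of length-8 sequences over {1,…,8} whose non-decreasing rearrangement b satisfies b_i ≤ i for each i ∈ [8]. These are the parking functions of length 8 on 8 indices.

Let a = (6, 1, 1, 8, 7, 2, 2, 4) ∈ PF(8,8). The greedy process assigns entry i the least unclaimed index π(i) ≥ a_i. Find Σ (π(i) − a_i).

5

Σπ = 8·9/2 = 36 (π permutes [8]); Σa = 6+1+1+8+7+2+2+4 = 31; disp = 36−31 = 5.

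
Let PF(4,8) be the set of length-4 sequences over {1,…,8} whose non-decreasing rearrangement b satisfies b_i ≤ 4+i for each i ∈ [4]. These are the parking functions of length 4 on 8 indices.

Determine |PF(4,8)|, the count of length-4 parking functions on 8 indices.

3645

|PF| = 5·9^3 = 5×729 = 3645
Example (8,3,4,7) → sorted (3,4,7,8): b_i ≤ 4+i ∀i, a PF.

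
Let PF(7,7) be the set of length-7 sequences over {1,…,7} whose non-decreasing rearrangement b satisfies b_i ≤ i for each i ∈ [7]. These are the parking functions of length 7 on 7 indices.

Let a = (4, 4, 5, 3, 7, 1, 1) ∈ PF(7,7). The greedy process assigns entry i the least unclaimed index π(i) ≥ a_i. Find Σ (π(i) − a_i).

Σπ(i) = 1+…+7 = 28; Σa = 4+4+5+3+7+1+1 = 25; disp = 28−25 = 3.

3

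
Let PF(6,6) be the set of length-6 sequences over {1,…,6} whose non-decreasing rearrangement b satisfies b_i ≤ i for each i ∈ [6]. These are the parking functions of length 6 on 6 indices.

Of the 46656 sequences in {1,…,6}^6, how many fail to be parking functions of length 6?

29849

|PF(6,6)| = 1·7^5 = 1×16807 = 16807 (Pollak)
E.g. (3,2,6,6,4,6) → sorted (2,3,4,6,6,6): b_1=2>1, not a PF.
Total 46656; non-PF = 46656−16807 = 29849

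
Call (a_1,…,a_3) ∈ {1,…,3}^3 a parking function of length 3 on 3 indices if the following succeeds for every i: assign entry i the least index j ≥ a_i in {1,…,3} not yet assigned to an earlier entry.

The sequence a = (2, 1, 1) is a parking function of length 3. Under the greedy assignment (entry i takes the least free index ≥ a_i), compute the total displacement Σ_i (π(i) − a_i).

Σπ = 3·4/2 = 6 (π permutes [3]); Σa = 2+1+1 = 4; disp = 6−4 = 2.

2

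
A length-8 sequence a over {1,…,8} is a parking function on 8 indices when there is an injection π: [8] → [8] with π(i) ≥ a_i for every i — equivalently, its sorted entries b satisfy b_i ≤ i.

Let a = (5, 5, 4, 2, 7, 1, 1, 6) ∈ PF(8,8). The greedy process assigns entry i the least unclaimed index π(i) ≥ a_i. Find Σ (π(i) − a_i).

Σπ = 36 ({1..8} each once); Σa = 5+5+4+2+7+1+1+6 = 31; disp = 36−31 = 5.

5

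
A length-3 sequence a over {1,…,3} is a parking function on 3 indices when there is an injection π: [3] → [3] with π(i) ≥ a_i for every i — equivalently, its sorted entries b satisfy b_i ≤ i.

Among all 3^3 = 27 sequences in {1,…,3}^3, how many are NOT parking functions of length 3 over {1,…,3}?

|PF| = (3−3+1)·(3+1)^(3−1) = 1 · 16 = 16 (Pollak)
One tuple (3,2,3) → sorted (2,3,3): b_1=2>1, not a PF.
3^3 − 16 = 27 − 16 = 11

11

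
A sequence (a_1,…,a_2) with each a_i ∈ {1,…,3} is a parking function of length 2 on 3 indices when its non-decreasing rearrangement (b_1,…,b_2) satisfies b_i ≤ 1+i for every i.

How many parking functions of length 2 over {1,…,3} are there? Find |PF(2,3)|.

8

Count = (4−2)·4^(2−1) = 2·4 = 8
Check (3,1) → sorted (1,3): b_i ≤ 1+i ∀i, a PF.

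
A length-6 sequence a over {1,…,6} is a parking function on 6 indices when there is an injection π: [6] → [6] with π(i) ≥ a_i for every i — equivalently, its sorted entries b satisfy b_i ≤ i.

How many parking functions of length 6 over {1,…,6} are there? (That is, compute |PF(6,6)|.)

#PF = (7−6)·7^(6−1) = 1 · 16807 = 16807 (Pollak)
Example (5,1,3,4,3,1) → sorted (1,1,3,3,4,5): b_i ≤ i ∀i, a PF.

16807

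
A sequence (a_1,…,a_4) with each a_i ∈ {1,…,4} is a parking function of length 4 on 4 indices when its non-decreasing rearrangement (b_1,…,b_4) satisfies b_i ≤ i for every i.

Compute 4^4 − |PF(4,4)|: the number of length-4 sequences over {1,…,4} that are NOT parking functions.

131

Count = (4+1−4)·(4+1)^{4−1} = 1×125 = 125 (Konheim–Weiss)
E.g. (4,1,3,3) → sorted (1,3,3,4): b_2=3>2, not a PF.
So 256 − 125 = 131 fail.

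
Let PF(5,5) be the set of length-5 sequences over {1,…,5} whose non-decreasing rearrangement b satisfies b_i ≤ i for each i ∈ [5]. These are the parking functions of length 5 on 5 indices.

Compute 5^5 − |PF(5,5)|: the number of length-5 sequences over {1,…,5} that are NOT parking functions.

1829

|PF| = 1·6^4 = 1×1296 = 1296 [KW]
Check (4,3,4,4,2) → sorted (2,3,4,4,4): b_1=2>1, not a PF.
So 3125 − 1296 = 1829 fail.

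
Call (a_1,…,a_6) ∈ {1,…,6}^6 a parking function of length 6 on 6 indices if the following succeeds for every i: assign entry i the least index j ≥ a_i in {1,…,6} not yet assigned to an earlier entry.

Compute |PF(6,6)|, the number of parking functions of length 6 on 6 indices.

|PF| = (6−6+1)·(6+1)^(6−1) = 1×16807 = 16807 (Konheim–Weiss)
Check (3,4,3,1,3,1) → sorted (1,1,3,3,3,4): b_i ≤ i ∀i, a PF.

16807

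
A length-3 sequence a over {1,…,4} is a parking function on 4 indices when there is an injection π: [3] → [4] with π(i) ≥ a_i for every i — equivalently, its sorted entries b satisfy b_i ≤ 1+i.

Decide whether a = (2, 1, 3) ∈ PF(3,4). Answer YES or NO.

Sorted: b = (1, 2, 3).
  b_1=1 ≤ 2
  b_2=2 ≤ 3
  b_3=3 ≤ 4
All bounds hold ⇒ YES

YES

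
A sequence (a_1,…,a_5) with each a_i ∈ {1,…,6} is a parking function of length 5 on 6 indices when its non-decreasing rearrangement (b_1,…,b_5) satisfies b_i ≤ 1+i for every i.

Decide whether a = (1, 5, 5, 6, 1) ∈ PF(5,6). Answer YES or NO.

Order a: b = (1, 1, 5, 5, 6).
  b_1=1 ≤ 2
  b_2=1 ≤ 3
  b_3=5 > 4
  fails at i=3 ⇒ NO

NO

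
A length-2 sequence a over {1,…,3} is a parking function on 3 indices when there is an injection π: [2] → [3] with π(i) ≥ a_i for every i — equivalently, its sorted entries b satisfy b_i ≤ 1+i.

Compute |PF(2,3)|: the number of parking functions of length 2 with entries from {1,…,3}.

|PF| = (3−2+1)·(3+1)^(2−1) = 2 · 4 = 8 (Konheim–Weiss)
One tuple (1,2) → sorted (1,2): b_i ≤ 1+i ∀i, a PF.

8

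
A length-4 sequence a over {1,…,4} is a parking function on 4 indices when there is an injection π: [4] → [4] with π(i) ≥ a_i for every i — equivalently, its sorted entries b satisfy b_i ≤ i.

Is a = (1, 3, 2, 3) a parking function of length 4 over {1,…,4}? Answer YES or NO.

Sorted: b = (1, 2, 3, 3).
  b_1=1 ≤ 1
  b_2=2 ≤ 2
  b_3=3 ≤ 3
  b_4=3 ≤ 4
All bounds hold ⇒ YES

YES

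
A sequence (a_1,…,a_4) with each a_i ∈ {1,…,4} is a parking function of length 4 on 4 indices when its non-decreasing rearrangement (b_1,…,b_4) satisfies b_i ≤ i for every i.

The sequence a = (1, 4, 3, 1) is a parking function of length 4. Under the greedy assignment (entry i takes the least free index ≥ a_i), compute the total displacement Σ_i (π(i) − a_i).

1

Σπ(i) = 1+…+4 = 10; Σa = 1+4+3+1 = 9; disp = 10−9 = 1.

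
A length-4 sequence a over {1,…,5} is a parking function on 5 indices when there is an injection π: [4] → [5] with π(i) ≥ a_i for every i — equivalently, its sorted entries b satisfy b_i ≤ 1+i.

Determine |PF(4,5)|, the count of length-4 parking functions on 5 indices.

|PF| = 2·6^3 = 2·216 = 432 (Konheim–Weiss)
Example (3,2,5,1) → sorted (1,2,3,5): b_i ≤ 1+i ∀i, a PF.

432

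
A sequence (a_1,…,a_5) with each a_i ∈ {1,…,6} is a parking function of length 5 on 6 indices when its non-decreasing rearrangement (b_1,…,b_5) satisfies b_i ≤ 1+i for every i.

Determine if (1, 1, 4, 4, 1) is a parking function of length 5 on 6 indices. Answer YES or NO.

YES

Rearranged: b = (1, 1, 1, 4, 4).
  b_1=1 ≤ 2
  b_2=1 ≤ 3
  b_3=1 ≤ 4
  b_4=4 ≤ 5
  b_5=4 ≤ 6
All bounds hold ⇒ YES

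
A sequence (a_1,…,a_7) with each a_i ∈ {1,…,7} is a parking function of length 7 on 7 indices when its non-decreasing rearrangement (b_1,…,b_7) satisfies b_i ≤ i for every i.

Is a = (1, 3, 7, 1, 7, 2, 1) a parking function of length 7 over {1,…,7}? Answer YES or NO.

NO

Order a: b = (1, 1, 1, 2, 3, 7, 7).
  b_1=1 ≤ 1
  b_2=1 ≤ 2
  b_3=1 ≤ 3
  b_4=2 ≤ 4
  b_5=3 ≤ 5
  b_6=7 > 6
  fails at i=6 ⇒ NO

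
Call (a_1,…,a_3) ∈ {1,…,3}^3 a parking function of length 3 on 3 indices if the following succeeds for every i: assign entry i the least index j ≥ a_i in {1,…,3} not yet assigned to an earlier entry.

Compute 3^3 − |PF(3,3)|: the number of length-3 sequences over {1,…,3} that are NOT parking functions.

11

#PF = (4−3)·4^(3−1) = 1·16 = 16 [KW]
Check (3,3,2) → sorted (2,3,3): b_1=2>1, not a PF.
3^3 − 16 = 27 − 16 = 11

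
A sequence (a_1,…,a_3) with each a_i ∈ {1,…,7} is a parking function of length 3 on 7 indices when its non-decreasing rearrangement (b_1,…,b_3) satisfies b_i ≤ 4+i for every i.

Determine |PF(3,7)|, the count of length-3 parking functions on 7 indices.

320

|PF| = (7−3+1)·(7+1)^(3−1) = 5×64 = 320 [KW]
One tuple (1,6,4) → sorted (1,4,6): b_i ≤ 4+i ∀i, a PF.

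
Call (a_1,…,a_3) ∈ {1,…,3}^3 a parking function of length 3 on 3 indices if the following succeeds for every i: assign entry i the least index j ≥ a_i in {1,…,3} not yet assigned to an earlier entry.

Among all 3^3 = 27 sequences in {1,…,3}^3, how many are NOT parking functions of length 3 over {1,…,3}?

11

Count = (3−3+1)·(3+1)^(3−1) = 1 · 16 = 16
E.g. (1,3,3) → sorted (1,3,3): b_2=3>2, not a PF.
So 27 − 16 = 11 fail.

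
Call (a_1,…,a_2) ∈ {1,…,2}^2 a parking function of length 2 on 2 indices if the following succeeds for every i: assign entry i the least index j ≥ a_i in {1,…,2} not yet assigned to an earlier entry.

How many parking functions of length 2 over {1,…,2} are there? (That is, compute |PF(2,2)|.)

#PF = (3−2)·3^(2−1) = 1×3 = 3
E.g. (1,2) → sorted (1,2): b_i ≤ i ∀i, a PF.

3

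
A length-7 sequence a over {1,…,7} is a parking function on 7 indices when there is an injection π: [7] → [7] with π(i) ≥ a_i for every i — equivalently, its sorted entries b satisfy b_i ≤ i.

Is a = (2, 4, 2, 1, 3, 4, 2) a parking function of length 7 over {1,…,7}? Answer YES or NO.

YES

Order a: b = (1, 2, 2, 2, 3, 4, 4).
  b_1=1 ≤ 1
  b_2=2 ≤ 2
  b_3=2 ≤ 3
  b_4=2 ≤ 4
  b_5=3 ≤ 5
  b_6=4 ≤ 6
  b_7=4 ≤ 7
All bounds hold ⇒ YES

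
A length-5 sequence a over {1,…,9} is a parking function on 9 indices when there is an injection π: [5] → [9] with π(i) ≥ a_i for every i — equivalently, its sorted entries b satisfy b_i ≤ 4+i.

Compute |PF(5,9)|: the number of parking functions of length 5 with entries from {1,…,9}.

|PF(5,9)| = 5·10^4 = 5 · 10000 = 50000
Check (1,2,7,6,8) → sorted (1,2,6,7,8): b_i ≤ 4+i ∀i, a PF.

50000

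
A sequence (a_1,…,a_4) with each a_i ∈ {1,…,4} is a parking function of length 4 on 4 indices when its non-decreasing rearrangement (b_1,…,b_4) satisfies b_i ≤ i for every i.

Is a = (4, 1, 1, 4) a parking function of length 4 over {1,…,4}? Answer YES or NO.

NO

Rearranged: b = (1, 1, 4, 4).
  b_1=1 ≤ 1
  b_2=1 ≤ 2
  b_3=4 > 3
  fails at i=3 ⇒ NO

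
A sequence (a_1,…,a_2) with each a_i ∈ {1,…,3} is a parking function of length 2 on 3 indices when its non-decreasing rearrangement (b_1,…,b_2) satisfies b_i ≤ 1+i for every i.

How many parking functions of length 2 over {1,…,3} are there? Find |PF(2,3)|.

|PF(2,3)| = (3−2+1)·(3+1)^(2−1) = 2×4 = 8
One tuple (2,2) → sorted (2,2): b_i ≤ 1+i ∀i, a PF.

8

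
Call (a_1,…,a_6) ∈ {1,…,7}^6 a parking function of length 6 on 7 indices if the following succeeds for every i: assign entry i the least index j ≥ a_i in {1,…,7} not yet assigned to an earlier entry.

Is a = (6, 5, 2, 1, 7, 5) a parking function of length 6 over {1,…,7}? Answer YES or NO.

NO

Order a: b = (1, 2, 5, 5, 6, 7).
  b_1=1 ≤ 2
  b_2=2 ≤ 3
  b_3=5 > 4
  fails at i=3 ⇒ NO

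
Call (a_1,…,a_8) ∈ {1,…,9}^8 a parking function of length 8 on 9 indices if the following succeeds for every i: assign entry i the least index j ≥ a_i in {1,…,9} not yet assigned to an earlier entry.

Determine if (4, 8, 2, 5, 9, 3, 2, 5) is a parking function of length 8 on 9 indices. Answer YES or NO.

YES

Order a: b = (2, 2, 3, 4, 5, 5, 8, 9).
  b_1=2 ≤ 2
  b_2=2 ≤ 3
  b_3=3 ≤ 4
  b_4=4 ≤ 5
  b_5=5 ≤ 6
  b_6=5 ≤ 7
  b_7=8 ≤ 8
  b_8=9 ≤ 9
All bounds hold ⇒ YES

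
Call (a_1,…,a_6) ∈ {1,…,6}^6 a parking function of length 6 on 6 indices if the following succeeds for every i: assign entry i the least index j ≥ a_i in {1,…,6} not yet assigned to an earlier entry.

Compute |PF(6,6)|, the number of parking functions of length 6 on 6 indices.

Count = (6+1−6)·(6+1)^{6−1} = 1 · 16807 = 16807 (Konheim–Weiss)
Check (6,1,3,5,2,2) → sorted (1,2,2,3,5,6): b_i ≤ i ∀i, a PF.

16807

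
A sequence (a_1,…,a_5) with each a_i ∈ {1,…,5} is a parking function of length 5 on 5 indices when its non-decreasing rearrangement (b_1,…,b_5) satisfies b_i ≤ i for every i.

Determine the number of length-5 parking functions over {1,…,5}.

#PF = (5−5+1)·(5+1)^(5−1) = 1·1296 = 1296 (Konheim–Weiss)
Example (1,3,3,1,1) → sorted (1,1,1,3,3): b_i ≤ i ∀i, a PF.

1296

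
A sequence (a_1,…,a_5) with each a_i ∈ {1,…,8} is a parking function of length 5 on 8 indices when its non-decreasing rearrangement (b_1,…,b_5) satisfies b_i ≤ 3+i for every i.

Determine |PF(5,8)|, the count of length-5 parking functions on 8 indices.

|PF| = (8+1−5)·(8+1)^{5−1} = 4·6561 = 26244 [KW]
One tuple (3,1,8,2,3) → sorted (1,2,3,3,8): b_i ≤ 3+i ∀i, a PF.

26244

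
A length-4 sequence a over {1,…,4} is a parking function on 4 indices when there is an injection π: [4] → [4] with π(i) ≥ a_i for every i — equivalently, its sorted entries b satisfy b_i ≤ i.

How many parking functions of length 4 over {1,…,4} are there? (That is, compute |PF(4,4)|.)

Count = 1·5^3 = 1·125 = 125 (Pollak)
Example (2,3,1,2) → sorted (1,2,2,3): b_i ≤ i ∀i, a PF.

125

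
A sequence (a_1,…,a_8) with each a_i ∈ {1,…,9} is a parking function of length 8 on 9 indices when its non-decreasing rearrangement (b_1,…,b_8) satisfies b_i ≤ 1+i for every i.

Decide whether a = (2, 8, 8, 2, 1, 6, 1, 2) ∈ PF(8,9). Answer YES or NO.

Sorted: b = (1, 1, 2, 2, 2, 6, 8, 8).
  b_1=1 ≤ 2
  b_2=1 ≤ 3
  b_3=2 ≤ 4
  b_4=2 ≤ 5
  b_5=2 ≤ 6
  b_6=6 ≤ 7
  b_7=8 ≤ 8
  b_8=8 ≤ 9
All bounds hold ⇒ YES

YES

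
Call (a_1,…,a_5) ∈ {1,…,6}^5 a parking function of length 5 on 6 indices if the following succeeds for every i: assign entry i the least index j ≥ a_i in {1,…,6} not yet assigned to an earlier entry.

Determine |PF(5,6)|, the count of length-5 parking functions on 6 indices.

Count = 2·7^4 = 2 · 2401 = 4802 [KW]
E.g. (4,1,1,3,1) → sorted (1,1,1,3,4): b_i ≤ 1+i ∀i, a PF.

4802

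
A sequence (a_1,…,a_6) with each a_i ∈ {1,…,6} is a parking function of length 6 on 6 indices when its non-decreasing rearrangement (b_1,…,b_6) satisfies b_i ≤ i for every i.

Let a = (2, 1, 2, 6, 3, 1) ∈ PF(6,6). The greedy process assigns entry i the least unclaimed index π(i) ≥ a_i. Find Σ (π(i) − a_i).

Σπ(i) = 1+…+6 = 21; Σa = 2+1+2+6+3+1 = 15; disp = 21−15 = 6.

6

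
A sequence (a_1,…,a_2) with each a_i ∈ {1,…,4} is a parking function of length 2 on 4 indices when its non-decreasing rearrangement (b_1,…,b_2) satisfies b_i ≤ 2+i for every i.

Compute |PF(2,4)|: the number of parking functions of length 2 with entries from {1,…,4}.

15

Count = (4−2+1)·(4+1)^(2−1) = 3·5 = 15 (Pollak)
Example (4,3) → sorted (3,4): b_i ≤ 2+i ∀i, a PF.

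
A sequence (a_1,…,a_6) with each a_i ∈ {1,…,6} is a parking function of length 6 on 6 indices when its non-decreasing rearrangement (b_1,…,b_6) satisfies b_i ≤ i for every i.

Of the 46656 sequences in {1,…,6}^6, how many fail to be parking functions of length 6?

29849

|PF| = (7−6)·7^(6−1) = 1×16807 = 16807 (Konheim–Weiss)
E.g. (4,5,3,5,5,4) → sorted (3,4,4,5,5,5): b_1=3>1, not a PF.
6^6 − 16807 = 46656 − 16807 = 29849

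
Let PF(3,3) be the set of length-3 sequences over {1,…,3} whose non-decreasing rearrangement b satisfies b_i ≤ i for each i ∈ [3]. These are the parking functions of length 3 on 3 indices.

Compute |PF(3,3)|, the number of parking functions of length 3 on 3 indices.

|PF| = (3+1−3)·(3+1)^{3−1} = 1×16 = 16
One tuple (3,1,1) → sorted (1,1,3): b_i ≤ i ∀i, a PF.

16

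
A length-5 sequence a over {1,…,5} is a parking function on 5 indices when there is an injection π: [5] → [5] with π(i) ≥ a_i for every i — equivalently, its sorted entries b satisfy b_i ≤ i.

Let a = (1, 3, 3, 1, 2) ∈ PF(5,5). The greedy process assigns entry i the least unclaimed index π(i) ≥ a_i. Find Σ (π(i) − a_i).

Σπ = 15 ({1..5} each once); Σa = 1+3+3+1+2 = 10; disp = 15−10 = 5.

5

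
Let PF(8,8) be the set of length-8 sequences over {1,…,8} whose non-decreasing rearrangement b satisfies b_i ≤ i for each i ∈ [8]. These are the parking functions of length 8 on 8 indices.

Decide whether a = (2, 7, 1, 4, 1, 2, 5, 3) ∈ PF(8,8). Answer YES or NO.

Order a: b = (1, 1, 2, 2, 3, 4, 5, 7).
  b_1=1 ≤ 1
  b_2=1 ≤ 2
  b_3=2 ≤ 3
  b_4=2 ≤ 4
  b_5=3 ≤ 5
  b_6=4 ≤ 6
  b_7=5 ≤ 7
  b_8=7 ≤ 8
All bounds hold ⇒ YES

YES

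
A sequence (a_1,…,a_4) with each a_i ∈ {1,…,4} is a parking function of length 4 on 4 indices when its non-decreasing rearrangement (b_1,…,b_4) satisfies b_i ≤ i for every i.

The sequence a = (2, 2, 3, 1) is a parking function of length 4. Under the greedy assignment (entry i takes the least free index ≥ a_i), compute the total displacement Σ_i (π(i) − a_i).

Σπ = 10 ({1..4} each once); Σa = 2+2+3+1 = 8; disp = 10−8 = 2.

2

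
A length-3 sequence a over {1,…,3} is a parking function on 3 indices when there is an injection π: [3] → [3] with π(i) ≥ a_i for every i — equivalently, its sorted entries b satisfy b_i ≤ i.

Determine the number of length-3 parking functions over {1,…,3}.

#PF = (3−3+1)·(3+1)^(3−1) = 1 · 16 = 16 [KW]
Check (1,3,2) → sorted (1,2,3): b_i ≤ i ∀i, a PF.

16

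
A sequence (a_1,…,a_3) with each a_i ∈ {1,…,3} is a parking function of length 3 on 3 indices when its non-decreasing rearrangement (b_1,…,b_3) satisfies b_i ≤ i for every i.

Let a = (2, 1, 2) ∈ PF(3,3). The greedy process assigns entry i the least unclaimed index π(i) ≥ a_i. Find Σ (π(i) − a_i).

1

Σπ = 3·4/2 = 6 (π permutes [3]); Σa = 2+1+2 = 5; disp = 6−5 = 1.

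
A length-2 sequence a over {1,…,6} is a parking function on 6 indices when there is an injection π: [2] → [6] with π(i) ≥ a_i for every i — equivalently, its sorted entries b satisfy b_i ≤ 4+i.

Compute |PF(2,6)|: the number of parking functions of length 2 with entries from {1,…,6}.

35

Count = (6+1−2)·(6+1)^{2−1} = 5 · 7 = 35
Check (4,4) → sorted (4,4): b_i ≤ 4+i ∀i, a PF.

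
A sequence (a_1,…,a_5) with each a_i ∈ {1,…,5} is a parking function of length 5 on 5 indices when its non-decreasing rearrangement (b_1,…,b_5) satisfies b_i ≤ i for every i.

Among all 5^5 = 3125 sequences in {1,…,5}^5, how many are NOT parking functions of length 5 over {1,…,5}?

1829

|PF| = (5+1−5)·(5+1)^{5−1} = 1·1296 = 1296 (Konheim–Weiss)
One tuple (5,4,5,3,4) → sorted (3,4,4,5,5): b_1=3>1, not a PF.
So 3125 − 1296 = 1829 fail.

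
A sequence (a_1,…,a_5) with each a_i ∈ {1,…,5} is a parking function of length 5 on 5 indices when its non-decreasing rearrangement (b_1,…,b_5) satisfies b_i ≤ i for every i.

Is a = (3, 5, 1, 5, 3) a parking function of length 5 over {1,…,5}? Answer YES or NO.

Rearranged: b = (1, 3, 3, 5, 5).
  b_1=1 ≤ 1
  b_2=3 > 2
  fails at i=2 ⇒ NO

NO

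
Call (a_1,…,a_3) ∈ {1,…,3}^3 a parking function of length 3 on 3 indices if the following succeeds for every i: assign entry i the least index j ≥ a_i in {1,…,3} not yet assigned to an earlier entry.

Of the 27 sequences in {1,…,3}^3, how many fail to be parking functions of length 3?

11

|PF(3,3)| = 1·4^2 = 1·16 = 16 (Konheim–Weiss)
E.g. (3,2,3) → sorted (2,3,3): b_1=2>1, not a PF.
3^3 − 16 = 27 − 16 = 11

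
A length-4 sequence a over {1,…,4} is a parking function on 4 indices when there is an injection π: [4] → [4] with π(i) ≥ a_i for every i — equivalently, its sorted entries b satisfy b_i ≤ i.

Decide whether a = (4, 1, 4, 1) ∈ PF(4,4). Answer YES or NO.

NO

Sorted: b = (1, 1, 4, 4).
  b_1=1 ≤ 1
  b_2=1 ≤ 2
  b_3=4 > 3
  fails at i=3 ⇒ NO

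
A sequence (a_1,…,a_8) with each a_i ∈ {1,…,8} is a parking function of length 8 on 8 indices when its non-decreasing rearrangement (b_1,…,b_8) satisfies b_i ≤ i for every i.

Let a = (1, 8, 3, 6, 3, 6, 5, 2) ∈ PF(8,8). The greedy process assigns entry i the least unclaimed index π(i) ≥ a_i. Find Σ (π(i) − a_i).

Σπ = 8·9/2 = 36 (π permutes [8]); Σa = 1+8+3+6+3+6+5+2 = 34; disp = 36−34 = 2.

2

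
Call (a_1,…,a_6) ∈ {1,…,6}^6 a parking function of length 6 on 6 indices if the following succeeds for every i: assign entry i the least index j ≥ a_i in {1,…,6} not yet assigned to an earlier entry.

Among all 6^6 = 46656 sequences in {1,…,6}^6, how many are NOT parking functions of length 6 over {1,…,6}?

29849

|PF(6,6)| = (6−6+1)·(6+1)^(6−1) = 1×16807 = 16807 (Konheim–Weiss)
Check (3,4,3,5,5,3) → sorted (3,3,3,4,5,5): b_1=3>1, not a PF.
So 46656 − 16807 = 29849 fail.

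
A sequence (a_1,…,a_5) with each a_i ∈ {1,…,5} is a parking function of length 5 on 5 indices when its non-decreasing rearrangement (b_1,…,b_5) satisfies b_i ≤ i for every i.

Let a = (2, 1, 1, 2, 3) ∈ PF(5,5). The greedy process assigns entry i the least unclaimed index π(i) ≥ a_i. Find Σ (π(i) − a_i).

6

Σπ = 5·6/2 = 15 (π permutes [5]); Σa = 2+1+1+2+3 = 9; disp = 15−9 = 6.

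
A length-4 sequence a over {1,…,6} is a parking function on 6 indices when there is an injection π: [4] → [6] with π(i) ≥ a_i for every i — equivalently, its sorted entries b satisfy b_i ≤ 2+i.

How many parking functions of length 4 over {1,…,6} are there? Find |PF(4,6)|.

|PF(4,6)| = (7−4)·7^(4−1) = 3·343 = 1029 (Pollak)
One tuple (2,3,1,1) → sorted (1,1,2,3): b_i ≤ 2+i ∀i, a PF.

1029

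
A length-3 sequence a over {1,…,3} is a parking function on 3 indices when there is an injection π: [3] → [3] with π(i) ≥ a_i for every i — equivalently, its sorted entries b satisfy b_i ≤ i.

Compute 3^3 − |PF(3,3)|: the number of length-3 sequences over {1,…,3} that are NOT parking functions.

|PF| = 1·4^2 = 1·16 = 16 [KW]
Check (3,2,3) → sorted (2,3,3): b_1=2>1, not a PF.
So 27 − 16 = 11 fail.

11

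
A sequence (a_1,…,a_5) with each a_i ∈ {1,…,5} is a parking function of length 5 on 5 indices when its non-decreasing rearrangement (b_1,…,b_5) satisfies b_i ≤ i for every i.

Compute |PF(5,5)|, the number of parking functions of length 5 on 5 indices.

Count = 1·6^4 = 1×1296 = 1296 (Konheim–Weiss)
Check (2,3,1,1,3) → sorted (1,1,2,3,3): b_i ≤ i ∀i, a PF.

1296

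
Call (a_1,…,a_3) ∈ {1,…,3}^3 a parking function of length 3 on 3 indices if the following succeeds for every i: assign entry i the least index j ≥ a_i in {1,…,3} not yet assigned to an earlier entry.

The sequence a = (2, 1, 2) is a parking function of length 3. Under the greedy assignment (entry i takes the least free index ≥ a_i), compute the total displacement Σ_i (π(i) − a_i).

Σπ = 6 ({1..3} each once); Σa = 2+1+2 = 5; disp = 6−5 = 1.

1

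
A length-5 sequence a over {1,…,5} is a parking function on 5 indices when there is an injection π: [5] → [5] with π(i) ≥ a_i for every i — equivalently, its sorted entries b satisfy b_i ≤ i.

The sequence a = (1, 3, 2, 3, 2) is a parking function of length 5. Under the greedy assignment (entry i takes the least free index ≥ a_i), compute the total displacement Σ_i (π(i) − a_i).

4

Σπ = 15 ({1..5} each once); Σa = 1+3+2+3+2 = 11; disp = 15−11 = 4.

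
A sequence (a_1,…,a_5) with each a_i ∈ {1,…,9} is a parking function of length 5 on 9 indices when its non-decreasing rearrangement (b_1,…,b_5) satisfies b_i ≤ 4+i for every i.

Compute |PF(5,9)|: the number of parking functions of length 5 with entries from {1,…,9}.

Count = (9−5+1)·(9+1)^(5−1) = 5×10000 = 50000
Check (5,8,8,1,4) → sorted (1,4,5,8,8): b_i ≤ 4+i ∀i, a PF.

50000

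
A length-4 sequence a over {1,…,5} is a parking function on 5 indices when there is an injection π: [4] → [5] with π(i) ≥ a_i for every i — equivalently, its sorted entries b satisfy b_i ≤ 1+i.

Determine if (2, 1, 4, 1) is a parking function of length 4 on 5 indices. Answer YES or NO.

Rearranged: b = (1, 1, 2, 4).
  b_1=1 ≤ 2
  b_2=1 ≤ 3
  b_3=2 ≤ 4
  b_4=4 ≤ 5
All bounds hold ⇒ YES

YES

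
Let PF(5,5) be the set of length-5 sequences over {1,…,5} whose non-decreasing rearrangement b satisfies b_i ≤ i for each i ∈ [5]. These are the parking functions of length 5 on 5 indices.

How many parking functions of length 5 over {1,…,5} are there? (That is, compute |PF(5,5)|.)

#PF = (6−5)·6^(5−1) = 1 · 1296 = 1296 [KW]
Example (1,4,5,2,1) → sorted (1,1,2,4,5): b_i ≤ i ∀i, a PF.

1296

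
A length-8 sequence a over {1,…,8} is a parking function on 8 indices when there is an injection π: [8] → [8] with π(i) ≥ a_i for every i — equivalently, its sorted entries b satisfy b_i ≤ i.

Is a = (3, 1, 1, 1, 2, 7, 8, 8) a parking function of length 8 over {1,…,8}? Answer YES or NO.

Rearranged: b = (1, 1, 1, 2, 3, 7, 8, 8).
  b_1=1 ≤ 1
  b_2=1 ≤ 2
  b_3=1 ≤ 3
  b_4=2 ≤ 4
  b_5=3 ≤ 5
  b_6=7 > 6
  fails at i=6 ⇒ NO

NO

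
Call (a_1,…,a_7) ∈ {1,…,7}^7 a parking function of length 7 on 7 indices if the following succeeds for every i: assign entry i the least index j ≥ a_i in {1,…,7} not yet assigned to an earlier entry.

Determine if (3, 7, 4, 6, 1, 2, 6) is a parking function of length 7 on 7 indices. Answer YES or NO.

NO

Order a: b = (1, 2, 3, 4, 6, 6, 7).
  b_1=1 ≤ 1
  b_2=2 ≤ 2
  b_3=3 ≤ 3
  b_4=4 ≤ 4
  b_5=6 > 5
  fails at i=5 ⇒ NO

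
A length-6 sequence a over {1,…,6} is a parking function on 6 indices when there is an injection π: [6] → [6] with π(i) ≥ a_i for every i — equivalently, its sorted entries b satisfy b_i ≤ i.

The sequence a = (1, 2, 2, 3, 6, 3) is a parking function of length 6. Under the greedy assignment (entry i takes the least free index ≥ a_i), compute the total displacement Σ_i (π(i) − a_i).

4

Σπ = 6·7/2 = 21 (π permutes [6]); Σa = 1+2+2+3+6+3 = 17; disp = 21−17 = 4.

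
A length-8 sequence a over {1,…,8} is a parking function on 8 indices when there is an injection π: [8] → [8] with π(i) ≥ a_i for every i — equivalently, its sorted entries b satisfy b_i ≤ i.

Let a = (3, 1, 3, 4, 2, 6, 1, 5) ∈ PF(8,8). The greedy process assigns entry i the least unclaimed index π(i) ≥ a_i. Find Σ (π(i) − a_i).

11

Σπ = 8·9/2 = 36 (π permutes [8]); Σa = 3+1+3+4+2+6+1+5 = 25; disp = 36−25 = 11.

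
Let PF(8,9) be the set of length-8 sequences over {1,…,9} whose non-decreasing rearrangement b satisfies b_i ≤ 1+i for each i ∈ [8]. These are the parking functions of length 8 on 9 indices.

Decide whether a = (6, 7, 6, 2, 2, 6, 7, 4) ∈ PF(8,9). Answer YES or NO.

NO

Sorted: b = (2, 2, 4, 6, 6, 6, 7, 7).
  b_1=2 ≤ 2
  b_2=2 ≤ 3
  b_3=4 ≤ 4
  b_4=6 > 5
  fails at i=4 ⇒ NO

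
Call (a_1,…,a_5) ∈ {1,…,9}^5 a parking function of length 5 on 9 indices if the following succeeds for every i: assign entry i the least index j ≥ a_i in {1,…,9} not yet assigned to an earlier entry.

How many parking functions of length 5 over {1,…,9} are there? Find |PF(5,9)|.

#PF = (9−5+1)·(9+1)^(5−1) = 5×10000 = 50000 (Pollak)
One tuple (7,5,8,2,6) → sorted (2,5,6,7,8): b_i ≤ 4+i ∀i, a PF.

50000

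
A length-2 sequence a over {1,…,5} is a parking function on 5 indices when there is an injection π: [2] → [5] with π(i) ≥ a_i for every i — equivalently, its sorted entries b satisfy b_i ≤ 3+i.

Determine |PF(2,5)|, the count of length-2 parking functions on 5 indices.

|PF(2,5)| = (5+1−2)·(5+1)^{2−1} = 4×6 = 24
E.g. (5,2) → sorted (2,5): b_i ≤ 3+i ∀i, a PF.

24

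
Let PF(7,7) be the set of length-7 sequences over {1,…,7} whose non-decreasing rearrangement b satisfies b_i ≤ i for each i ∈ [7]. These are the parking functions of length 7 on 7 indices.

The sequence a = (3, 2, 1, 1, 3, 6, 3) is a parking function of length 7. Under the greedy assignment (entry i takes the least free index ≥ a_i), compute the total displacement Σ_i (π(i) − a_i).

Σπ = 7·8/2 = 28 (π permutes [7]); Σa = 3+2+1+1+3+6+3 = 19; disp = 28−19 = 9.

9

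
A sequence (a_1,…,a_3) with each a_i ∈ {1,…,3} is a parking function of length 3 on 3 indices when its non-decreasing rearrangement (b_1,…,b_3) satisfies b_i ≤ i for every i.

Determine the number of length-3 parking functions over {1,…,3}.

|PF(3,3)| = 1·4^2 = 1·16 = 16 [KW]
Check (1,1,3) → sorted (1,1,3): b_i ≤ i ∀i, a PF.

16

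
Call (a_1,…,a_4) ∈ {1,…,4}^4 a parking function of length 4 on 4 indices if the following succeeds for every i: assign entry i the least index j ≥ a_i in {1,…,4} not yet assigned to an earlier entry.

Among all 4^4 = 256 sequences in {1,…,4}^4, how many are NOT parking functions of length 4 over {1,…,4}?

|PF(4,4)| = (4−4+1)·(4+1)^(4−1) = 1 · 125 = 125 [KW]
Example (4,3,3,3) → sorted (3,3,3,4): b_1=3>1, not a PF.
Total 256; non-PF = 256−125 = 131

131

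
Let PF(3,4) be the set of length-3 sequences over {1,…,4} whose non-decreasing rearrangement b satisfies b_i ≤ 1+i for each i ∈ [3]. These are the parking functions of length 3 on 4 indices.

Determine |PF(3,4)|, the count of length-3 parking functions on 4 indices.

|PF| = (4+1−3)·(4+1)^{3−1} = 2×25 = 50
E.g. (4,1,2) → sorted (1,2,4): b_i ≤ 1+i ∀i, a PF.

50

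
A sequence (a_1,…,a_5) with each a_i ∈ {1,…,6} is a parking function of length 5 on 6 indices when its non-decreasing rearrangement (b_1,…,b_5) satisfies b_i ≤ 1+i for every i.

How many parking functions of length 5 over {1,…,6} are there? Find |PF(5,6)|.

|PF| = 2·7^4 = 2×2401 = 4802
E.g. (3,2,3,5,3) → sorted (2,3,3,3,5): b_i ≤ 1+i ∀i, a PF.

4802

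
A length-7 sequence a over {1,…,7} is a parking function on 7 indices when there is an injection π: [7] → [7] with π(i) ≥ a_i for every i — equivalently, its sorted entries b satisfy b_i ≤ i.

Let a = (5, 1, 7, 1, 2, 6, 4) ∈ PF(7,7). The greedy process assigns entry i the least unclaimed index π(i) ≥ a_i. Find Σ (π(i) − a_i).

2

Σπ = 28 ({1..7} each once); Σa = 5+1+7+1+2+6+4 = 26; disp = 28−26 = 2.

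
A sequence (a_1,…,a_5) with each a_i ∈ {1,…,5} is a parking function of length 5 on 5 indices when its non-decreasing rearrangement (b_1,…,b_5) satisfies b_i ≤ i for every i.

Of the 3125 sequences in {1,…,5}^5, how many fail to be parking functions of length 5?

1829

|PF(5,5)| = 1·6^4 = 1 · 1296 = 1296 (Konheim–Weiss)
E.g. (5,5,5,5,4) → sorted (4,5,5,5,5): b_1=4>1, not a PF.
5^5 − 1296 = 3125 − 1296 = 1829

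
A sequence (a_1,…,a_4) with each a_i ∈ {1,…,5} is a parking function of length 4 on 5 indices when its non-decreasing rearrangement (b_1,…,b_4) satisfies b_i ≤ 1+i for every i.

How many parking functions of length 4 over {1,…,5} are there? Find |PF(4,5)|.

Count = 2·6^3 = 2×216 = 432 (Pollak)
One tuple (1,1,4,1) → sorted (1,1,1,4): b_i ≤ 1+i ∀i, a PF.

432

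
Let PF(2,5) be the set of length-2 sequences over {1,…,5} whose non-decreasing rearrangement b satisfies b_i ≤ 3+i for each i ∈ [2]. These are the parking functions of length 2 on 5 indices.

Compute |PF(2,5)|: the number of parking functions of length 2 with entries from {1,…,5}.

#PF = 4·6^1 = 4·6 = 24 (Konheim–Weiss)
Example (1,3) → sorted (1,3): b_i ≤ 3+i ∀i, a PF.

24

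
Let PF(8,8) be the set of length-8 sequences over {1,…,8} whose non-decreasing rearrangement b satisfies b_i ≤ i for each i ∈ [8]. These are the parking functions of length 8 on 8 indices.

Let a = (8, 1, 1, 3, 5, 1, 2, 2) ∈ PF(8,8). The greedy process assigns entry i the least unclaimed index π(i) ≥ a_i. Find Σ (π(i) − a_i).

Σπ = 36 ({1..8} each once); Σa = 8+1+1+3+5+1+2+2 = 23; disp = 36−23 = 13.

13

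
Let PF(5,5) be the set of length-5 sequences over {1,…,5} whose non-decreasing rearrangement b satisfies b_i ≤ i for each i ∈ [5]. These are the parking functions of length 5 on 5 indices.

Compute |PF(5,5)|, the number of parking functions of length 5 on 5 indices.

|PF(5,5)| = (6−5)·6^(5−1) = 1 · 1296 = 1296
Example (1,4,1,2,5) → sorted (1,1,2,4,5): b_i ≤ i ∀i, a PF.

1296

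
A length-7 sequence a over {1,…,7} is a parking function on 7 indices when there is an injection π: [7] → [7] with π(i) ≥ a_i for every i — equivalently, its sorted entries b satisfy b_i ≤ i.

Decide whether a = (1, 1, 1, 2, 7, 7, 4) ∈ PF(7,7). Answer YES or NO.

NO

Order a: b = (1, 1, 1, 2, 4, 7, 7).
  b_1=1 ≤ 1
  b_2=1 ≤ 2
  b_3=1 ≤ 3
  b_4=2 ≤ 4
  b_5=4 ≤ 5
  b_6=7 > 6
  fails at i=6 ⇒ NO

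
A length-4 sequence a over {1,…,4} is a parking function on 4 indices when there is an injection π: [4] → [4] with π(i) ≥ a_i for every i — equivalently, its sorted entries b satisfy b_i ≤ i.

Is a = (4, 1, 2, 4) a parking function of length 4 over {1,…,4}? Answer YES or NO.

NO

Rearranged: b = (1, 2, 4, 4).
  b_1=1 ≤ 1
  b_2=2 ≤ 2
  b_3=4 > 3
  fails at i=3 ⇒ NO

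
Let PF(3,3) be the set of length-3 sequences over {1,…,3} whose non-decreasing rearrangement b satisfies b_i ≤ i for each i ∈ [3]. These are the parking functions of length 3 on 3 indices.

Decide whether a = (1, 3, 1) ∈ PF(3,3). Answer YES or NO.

YES

Sorted: b = (1, 1, 3).
  b_1=1 ≤ 1
  b_2=1 ≤ 2
  b_3=3 ≤ 3
All bounds hold ⇒ YES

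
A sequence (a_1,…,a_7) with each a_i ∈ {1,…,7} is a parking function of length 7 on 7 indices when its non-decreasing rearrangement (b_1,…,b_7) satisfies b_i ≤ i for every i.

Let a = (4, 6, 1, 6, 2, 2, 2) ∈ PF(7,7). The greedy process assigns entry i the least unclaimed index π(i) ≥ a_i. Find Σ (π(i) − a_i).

5

Σπ(i) = 1+…+7 = 28; Σa = 4+6+1+6+2+2+2 = 23; disp = 28−23 = 5.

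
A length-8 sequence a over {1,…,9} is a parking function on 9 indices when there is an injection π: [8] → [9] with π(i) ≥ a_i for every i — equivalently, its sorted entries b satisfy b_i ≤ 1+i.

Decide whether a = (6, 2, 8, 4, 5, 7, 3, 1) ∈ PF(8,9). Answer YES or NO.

YES

Rearranged: b = (1, 2, 3, 4, 5, 6, 7, 8).
  b_1=1 ≤ 2
  b_2=2 ≤ 3
  b_3=3 ≤ 4
  b_4=4 ≤ 5
  b_5=5 ≤ 6
  b_6=6 ≤ 7
  b_7=7 ≤ 8
  b_8=8 ≤ 9
All bounds hold ⇒ YES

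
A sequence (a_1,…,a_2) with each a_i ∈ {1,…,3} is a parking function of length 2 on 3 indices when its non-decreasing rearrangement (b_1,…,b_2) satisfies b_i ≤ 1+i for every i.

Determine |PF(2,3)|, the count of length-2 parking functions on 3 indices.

Count = (3−2+1)·(3+1)^(2−1) = 2×4 = 8 (Konheim–Weiss)
E.g. (2,1) → sorted (1,2): b_i ≤ 1+i ∀i, a PF.

8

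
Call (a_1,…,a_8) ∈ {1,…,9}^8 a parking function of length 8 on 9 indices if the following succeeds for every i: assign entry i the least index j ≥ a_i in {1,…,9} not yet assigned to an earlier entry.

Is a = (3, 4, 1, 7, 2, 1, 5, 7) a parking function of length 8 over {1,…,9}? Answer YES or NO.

YES

Order a: b = (1, 1, 2, 3, 4, 5, 7, 7).
  b_1=1 ≤ 2
  b_2=1 ≤ 3
  b_3=2 ≤ 4
  b_4=3 ≤ 5
  b_5=4 ≤ 6
  b_6=5 ≤ 7
  b_7=7 ≤ 8
  b_8=7 ≤ 9
All bounds hold ⇒ YES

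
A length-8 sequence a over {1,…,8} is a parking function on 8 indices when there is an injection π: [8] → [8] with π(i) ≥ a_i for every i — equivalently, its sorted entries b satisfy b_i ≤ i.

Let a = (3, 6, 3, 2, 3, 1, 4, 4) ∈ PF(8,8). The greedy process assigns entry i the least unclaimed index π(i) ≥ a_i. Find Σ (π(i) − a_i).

10

Σπ = 36 ({1..8} each once); Σa = 3+6+3+2+3+1+4+4 = 26; disp = 36−26 = 10.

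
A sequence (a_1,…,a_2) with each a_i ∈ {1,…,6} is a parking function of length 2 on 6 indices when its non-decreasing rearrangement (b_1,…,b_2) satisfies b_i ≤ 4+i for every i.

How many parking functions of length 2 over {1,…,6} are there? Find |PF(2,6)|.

|PF| = (6−2+1)·(6+1)^(2−1) = 5×7 = 35 (Konheim–Weiss)
E.g. (1,2) → sorted (1,2): b_i ≤ 4+i ∀i, a PF.

35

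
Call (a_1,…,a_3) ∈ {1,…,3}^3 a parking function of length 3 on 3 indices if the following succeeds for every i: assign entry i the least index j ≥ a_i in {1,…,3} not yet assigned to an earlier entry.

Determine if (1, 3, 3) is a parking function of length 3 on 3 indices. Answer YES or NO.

Order a: b = (1, 3, 3).
  b_1=1 ≤ 1
  b_2=3 > 2
  fails at i=2 ⇒ NO

NO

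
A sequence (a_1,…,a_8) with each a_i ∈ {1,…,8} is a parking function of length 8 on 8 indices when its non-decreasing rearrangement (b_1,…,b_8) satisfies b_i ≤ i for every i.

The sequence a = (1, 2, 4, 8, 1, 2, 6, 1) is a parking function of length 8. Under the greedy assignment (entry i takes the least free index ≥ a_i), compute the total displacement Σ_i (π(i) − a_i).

Σπ = 8·9/2 = 36 (π permutes [8]); Σa = 1+2+4+8+1+2+6+1 = 25; disp = 36−25 = 11.

11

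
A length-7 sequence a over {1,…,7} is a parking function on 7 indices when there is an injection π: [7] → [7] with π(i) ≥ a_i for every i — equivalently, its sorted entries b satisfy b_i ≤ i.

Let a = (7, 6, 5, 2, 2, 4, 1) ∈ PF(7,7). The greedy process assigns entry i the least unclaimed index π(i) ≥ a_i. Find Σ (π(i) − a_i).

Σπ(i) = 1+…+7 = 28; Σa = 7+6+5+2+2+4+1 = 27; disp = 28−27 = 1.

1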